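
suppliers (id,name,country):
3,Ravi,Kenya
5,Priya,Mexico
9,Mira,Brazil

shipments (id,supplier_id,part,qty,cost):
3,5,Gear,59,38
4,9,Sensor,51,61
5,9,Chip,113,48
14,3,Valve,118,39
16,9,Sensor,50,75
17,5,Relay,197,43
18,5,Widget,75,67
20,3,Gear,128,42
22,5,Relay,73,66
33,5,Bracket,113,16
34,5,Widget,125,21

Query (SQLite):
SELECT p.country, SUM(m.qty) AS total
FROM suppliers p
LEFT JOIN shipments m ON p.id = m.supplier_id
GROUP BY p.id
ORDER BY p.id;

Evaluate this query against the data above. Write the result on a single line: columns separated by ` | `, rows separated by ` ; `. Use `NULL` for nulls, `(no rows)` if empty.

Kenya | 246 ; Mexico | 642 ; Brazil | 214

LEFT JOIN keeps every suppliers row; unmatched ones get NULL for shipments columns.
Group by suppliers.id and compute SUM(m.qty). SUM over an all-NULL group is NULL.
  3: ids {14, 20} → SUM(m.qty)=246
  5: ids {3, 17, 18, 22, 33, 34} → SUM(m.qty)=642
  9: ids {4, 5, 16} → SUM(m.qty)=214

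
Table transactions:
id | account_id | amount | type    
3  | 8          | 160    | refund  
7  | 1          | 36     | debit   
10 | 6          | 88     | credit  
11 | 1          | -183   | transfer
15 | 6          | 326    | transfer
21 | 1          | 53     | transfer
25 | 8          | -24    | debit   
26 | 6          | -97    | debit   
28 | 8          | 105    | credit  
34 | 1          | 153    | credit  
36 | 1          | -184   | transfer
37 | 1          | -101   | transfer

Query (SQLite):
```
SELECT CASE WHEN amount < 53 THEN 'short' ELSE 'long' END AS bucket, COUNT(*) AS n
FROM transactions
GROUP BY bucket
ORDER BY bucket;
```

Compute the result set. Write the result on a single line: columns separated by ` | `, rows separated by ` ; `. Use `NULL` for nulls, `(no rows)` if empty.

Bucket rows by amount < 53 → 'short' else 'long'; count each bucket.

long | 6 ; short | 6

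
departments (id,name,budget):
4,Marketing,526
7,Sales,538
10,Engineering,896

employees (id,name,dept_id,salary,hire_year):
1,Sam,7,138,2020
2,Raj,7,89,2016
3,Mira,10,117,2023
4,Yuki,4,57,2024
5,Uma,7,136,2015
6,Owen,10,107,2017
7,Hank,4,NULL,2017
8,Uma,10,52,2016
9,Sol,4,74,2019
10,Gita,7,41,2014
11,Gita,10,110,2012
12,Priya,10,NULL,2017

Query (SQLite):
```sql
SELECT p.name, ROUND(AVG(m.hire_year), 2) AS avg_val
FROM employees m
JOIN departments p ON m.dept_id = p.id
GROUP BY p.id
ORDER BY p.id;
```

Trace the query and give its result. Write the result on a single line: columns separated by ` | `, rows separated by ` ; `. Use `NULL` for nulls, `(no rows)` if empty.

Marketing | 2020 ; Sales | 2016.25 ; Engineering | 2017

Join each employees row to its departments via dept_id.
Group joined rows by departments.id; compute ROUND(AVG(m.hire_year), 2) per group.
  4: ids {4, 7, 9} → ROUND(AVG(m.hire_year), 2)=2020
  7: ids {1, 2, 5, 10} → ROUND(AVG(m.hire_year), 2)=2016.25
  10: ids {3, 6, 8, 11, 12} → ROUND(AVG(m.hire_year), 2)=2017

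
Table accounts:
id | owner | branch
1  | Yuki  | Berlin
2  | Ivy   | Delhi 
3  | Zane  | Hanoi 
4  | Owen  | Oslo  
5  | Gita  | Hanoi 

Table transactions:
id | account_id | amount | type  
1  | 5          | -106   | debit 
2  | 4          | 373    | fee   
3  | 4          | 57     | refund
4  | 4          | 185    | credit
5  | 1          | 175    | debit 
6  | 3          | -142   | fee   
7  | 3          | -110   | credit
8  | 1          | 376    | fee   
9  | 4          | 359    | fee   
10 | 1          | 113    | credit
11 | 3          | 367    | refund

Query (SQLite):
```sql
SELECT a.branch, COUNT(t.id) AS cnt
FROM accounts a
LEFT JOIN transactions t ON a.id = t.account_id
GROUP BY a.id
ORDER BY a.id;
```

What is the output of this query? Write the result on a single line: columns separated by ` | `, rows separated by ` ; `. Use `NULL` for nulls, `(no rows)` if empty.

Berlin | 3 ; Delhi | 0 ; Hanoi | 3 ; Oslo | 4 ; Hanoi | 1

LEFT JOIN keeps every accounts row; unmatched ones get NULL for transactions columns.
Group by accounts.id and compute COUNT(t.id). COUNT(col) of an all-NULL group is 0.
  1: ids {5, 8, 10} → COUNT(t.id)=3
  2: ids {—} → COUNT(t.id)=0
  3: ids {6, 7, 11} → COUNT(t.id)=3
  4: ids {2, 3, 4, 9} → COUNT(t.id)=4
  5: ids {1} → COUNT(t.id)=1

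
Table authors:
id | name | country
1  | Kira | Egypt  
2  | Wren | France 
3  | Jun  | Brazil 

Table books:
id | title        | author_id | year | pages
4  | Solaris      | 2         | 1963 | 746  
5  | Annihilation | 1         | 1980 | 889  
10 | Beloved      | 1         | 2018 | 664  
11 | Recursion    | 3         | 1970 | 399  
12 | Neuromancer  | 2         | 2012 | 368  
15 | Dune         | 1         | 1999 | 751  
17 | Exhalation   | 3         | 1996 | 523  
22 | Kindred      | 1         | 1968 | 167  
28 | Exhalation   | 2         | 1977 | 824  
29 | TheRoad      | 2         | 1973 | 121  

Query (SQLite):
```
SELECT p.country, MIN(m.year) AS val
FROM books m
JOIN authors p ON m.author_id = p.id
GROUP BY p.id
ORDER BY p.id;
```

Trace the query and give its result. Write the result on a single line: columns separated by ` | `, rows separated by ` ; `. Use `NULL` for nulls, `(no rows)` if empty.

Join each books row to its authors via author_id.
Group joined rows by authors.id; compute MIN(m.year) per group.
  1: ids {5, 10, 15, 22} → MIN(m.year)=1968
  2: ids {4, 12, 28, 29} → MIN(m.year)=1963
  3: ids {11, 17} → MIN(m.year)=1970

Egypt | 1968 ; France | 1963 ; Brazil | 1970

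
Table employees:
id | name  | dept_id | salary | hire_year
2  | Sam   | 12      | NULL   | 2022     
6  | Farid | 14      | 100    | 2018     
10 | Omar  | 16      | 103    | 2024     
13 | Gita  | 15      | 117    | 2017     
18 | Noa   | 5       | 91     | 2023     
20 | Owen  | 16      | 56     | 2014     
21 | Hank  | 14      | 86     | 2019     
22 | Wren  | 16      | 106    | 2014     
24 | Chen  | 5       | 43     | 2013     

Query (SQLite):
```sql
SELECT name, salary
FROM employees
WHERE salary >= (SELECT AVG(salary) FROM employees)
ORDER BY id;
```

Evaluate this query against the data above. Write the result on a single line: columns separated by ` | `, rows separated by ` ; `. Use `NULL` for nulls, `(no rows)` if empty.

Farid | 100 ; Omar | 103 ; Gita | 117 ; Noa | 91 ; Wren | 106

Scalar subquery: AVG(salary) over all employees rows = 87.75.
Keep rows where salary >= that value.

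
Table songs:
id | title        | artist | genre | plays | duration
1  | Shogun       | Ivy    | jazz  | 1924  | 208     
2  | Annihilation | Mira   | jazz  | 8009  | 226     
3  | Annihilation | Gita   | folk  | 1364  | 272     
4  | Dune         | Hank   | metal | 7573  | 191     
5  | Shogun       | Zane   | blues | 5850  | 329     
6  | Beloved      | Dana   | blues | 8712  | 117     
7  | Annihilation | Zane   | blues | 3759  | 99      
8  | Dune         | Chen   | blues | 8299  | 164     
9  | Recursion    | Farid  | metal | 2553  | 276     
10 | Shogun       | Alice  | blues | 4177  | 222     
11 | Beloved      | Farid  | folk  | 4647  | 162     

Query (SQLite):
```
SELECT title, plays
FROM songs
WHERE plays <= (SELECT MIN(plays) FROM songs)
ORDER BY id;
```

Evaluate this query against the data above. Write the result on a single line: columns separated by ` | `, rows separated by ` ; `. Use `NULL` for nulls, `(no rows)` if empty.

Scalar subquery: MIN(plays) over all songs rows = 1364.
Keep rows where plays <= that value.

Annihilation | 1364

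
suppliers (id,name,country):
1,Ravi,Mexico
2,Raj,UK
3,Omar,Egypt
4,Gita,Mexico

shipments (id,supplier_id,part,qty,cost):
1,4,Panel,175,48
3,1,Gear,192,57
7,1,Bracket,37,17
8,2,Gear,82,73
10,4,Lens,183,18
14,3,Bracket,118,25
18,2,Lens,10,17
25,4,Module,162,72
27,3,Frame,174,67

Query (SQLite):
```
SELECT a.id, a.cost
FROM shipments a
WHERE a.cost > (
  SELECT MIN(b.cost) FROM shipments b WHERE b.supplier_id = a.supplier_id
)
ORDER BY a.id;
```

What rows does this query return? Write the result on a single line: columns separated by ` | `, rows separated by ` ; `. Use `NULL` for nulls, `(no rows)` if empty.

1 | 48 ; 3 | 57 ; 8 | 73 ; 25 | 72 ; 27 | 67

For each shipments row a, compute MIN(cost) over rows sharing a.supplier_id.
Keep row a if a.cost > that per-group MIN.
  supplier_id=1: MIN(cost) = 17
  supplier_id=2: MIN(cost) = 17
  supplier_id=3: MIN(cost) = 25
  supplier_id=4: MIN(cost) = 18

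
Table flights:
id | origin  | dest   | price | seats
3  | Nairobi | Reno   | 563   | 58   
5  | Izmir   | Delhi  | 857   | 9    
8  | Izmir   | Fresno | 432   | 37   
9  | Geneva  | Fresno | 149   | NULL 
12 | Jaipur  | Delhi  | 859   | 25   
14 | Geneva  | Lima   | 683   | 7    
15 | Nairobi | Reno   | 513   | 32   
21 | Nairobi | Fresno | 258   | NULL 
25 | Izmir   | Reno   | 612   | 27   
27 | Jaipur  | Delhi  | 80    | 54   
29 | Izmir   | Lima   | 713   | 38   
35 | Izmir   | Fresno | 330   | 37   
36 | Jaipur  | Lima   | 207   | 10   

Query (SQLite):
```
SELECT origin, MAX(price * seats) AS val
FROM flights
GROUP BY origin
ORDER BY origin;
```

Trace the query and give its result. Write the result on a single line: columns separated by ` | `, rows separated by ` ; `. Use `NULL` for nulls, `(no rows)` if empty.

Geneva | 4781 ; Izmir | 27094 ; Jaipur | 21475 ; Nairobi | 32654

For each row compute price * seats.
Group by origin; take MAX of the expression per group.
  Geneva: ids {9, 14} → MAX(price * seats)=4781
  Izmir: ids {5, 8, 25, 29, 35} → MAX(price * seats)=27094
  Jaipur: ids {12, 27, 36} → MAX(price * seats)=21475
  Nairobi: ids {3, 15, 21} → MAX(price * seats)=32654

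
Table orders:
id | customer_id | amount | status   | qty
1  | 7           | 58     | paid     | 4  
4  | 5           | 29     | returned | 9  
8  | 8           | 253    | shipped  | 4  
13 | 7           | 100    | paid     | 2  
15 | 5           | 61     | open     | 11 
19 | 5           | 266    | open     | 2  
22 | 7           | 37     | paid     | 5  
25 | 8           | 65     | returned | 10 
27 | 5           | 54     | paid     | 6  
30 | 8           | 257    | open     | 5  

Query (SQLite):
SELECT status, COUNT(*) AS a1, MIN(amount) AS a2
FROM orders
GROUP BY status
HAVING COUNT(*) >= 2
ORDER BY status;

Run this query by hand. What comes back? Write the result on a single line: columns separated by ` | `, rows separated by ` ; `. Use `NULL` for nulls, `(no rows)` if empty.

Group orders by status.
Per group compute: COUNT(*), MIN(amount).
HAVING: drop groups with fewer than 2 rows.
  open: ids {15, 19, 30} → COUNT(*)=3, MIN(amount)=61
  paid: ids {1, 13, 22, 27} → COUNT(*)=4, MIN(amount)=37
  returned: ids {4, 25} → COUNT(*)=2, MIN(amount)=29
  shipped: ids {8} → COUNT(*)=1, MIN(amount)=253

open | 3 | 61 ; paid | 4 | 37 ; returned | 2 | 29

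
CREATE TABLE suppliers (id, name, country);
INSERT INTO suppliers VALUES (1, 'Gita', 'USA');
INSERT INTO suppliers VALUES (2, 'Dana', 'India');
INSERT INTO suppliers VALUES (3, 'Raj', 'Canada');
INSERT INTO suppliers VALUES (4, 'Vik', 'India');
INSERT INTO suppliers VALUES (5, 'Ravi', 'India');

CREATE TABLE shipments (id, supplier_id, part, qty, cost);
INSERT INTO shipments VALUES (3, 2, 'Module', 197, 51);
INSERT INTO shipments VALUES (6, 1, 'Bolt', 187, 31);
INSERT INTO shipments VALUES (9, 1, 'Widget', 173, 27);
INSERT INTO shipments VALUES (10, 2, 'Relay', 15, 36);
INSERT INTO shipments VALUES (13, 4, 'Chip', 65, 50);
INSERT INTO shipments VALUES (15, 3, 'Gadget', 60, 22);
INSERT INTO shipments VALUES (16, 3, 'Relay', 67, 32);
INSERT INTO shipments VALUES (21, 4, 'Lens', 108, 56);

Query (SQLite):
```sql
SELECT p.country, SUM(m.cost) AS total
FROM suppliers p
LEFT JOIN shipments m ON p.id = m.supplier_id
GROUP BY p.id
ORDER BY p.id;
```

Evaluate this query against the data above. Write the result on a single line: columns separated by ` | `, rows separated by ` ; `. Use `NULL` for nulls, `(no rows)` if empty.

USA | 58 ; India | 87 ; Canada | 54 ; India | 106 ; India | NULL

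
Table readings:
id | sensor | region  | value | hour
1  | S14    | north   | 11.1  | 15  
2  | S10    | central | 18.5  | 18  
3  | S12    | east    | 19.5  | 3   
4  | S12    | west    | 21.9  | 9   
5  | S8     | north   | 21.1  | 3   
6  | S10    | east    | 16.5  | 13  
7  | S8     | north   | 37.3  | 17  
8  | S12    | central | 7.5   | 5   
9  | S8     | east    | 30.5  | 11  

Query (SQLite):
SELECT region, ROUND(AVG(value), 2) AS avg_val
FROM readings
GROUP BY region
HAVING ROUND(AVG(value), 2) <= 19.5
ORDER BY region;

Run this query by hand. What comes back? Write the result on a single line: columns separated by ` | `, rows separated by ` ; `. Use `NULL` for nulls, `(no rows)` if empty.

central | 13

Partition readings by region; compute ROUND(AVG(value), 2) within each group.
HAVING: keep groups where ROUND(AVG(value), 2) <= 19.5.
  central: ids {2, 8} → ROUND(AVG(value), 2)=13
  east: ids {3, 6, 9} → ROUND(AVG(value), 2)=22.17
  north: ids {1, 5, 7} → ROUND(AVG(value), 2)=23.17
  west: ids {4} → ROUND(AVG(value), 2)=21.9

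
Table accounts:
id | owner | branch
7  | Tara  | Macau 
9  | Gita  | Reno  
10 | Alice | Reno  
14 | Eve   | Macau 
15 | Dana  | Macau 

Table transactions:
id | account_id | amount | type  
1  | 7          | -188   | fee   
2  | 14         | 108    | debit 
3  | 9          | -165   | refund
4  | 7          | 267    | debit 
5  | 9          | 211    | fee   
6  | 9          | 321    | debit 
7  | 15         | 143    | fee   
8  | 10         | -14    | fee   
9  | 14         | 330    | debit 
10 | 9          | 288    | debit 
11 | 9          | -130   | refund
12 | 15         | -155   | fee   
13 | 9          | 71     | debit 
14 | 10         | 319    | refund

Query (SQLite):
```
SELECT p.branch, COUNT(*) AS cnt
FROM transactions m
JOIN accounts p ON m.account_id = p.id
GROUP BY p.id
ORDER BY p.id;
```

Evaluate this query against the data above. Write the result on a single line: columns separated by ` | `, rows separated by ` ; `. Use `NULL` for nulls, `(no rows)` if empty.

Join each transactions row to its accounts via account_id.
Group joined rows by accounts.id; compute COUNT(*) per group.
  7: ids {1, 4} → COUNT(*)=2
  9: ids {3, 5, 6, 10, 11, 13} → COUNT(*)=6
  10: ids {8, 14} → COUNT(*)=2
  14: ids {2, 9} → COUNT(*)=2
  15: ids {7, 12} → COUNT(*)=2

Macau | 2 ; Reno | 6 ; Reno | 2 ; Macau | 2 ; Macau | 2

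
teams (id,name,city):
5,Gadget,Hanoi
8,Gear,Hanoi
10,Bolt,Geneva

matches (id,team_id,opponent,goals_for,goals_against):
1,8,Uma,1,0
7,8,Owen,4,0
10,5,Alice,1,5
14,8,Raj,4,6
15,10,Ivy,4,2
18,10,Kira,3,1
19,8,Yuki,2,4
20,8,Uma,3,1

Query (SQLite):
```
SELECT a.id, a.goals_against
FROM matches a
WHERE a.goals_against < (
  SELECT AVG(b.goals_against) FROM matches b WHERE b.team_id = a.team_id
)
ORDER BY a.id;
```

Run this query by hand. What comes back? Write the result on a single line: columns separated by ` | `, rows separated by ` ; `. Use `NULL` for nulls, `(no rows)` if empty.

For each matches row a, compute AVG(goals_against) over rows sharing a.team_id.
Keep row a if a.goals_against < that per-group AVG.
  team_id=5: AVG(goals_against) = 5.0
  team_id=8: AVG(goals_against) = 2.2
  team_id=10: AVG(goals_against) = 1.5

1 | 0 ; 7 | 0 ; 18 | 1 ; 20 | 1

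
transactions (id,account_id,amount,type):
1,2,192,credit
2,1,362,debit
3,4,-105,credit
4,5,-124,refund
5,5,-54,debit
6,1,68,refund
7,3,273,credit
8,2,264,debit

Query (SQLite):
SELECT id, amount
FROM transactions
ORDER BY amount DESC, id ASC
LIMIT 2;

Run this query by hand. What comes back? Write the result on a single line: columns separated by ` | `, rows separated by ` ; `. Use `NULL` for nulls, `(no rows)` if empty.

Sort by amount desc, tiebreak id asc: (362, id=2), (273, id=7), (264, id=8), (192, id=1), (68, id=6) …. Take first 2.

2 | 362 ; 7 | 273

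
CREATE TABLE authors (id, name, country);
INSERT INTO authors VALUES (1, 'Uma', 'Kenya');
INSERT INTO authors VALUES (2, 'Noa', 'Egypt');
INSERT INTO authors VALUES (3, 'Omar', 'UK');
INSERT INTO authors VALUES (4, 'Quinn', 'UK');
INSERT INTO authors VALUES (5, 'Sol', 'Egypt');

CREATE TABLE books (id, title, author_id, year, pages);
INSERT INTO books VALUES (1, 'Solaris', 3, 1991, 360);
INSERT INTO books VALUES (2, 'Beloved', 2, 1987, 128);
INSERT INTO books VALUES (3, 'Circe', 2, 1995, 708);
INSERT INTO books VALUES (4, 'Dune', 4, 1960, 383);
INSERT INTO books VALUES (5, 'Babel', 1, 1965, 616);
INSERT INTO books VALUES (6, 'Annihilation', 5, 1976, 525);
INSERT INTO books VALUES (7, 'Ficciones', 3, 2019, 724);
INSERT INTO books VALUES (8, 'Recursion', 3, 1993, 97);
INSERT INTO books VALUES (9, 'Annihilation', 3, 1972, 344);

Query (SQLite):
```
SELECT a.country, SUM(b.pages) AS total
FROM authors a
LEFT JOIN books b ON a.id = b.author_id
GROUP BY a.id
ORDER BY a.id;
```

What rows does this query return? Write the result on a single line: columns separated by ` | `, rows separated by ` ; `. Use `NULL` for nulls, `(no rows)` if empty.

LEFT JOIN keeps every authors row; unmatched ones get NULL for books columns.
Group by authors.id and compute SUM(b.pages). SUM over an all-NULL group is NULL.
  1: ids {5} → SUM(b.pages)=616
  2: ids {2, 3} → SUM(b.pages)=836
  3: ids {1, 7, 8, 9} → SUM(b.pages)=1525
  4: ids {4} → SUM(b.pages)=383
  5: ids {6} → SUM(b.pages)=525

Kenya | 616 ; Egypt | 836 ; UK | 1525 ; UK | 383 ; Egypt | 525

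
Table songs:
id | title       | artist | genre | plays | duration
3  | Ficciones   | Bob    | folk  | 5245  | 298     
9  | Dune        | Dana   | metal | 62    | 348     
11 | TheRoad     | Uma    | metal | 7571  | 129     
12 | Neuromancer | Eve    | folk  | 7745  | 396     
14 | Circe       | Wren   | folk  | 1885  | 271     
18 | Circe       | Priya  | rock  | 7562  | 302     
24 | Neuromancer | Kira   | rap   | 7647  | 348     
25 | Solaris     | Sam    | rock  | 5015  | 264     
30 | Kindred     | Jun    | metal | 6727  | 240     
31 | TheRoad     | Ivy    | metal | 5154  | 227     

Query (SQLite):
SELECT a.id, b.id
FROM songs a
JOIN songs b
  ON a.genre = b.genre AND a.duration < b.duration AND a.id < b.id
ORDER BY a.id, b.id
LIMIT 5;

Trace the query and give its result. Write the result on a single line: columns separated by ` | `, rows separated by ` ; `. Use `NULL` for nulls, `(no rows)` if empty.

3 | 12 ; 11 | 30 ; 11 | 31

Pairs (a,b) with same genre, a.duration < b.duration, a.id < b.id.
genre groups: folk:{3,12,14} metal:{9,11,30,31} rap:{24} rock:{18,25}
Ordered by (a.id, b.id); first 5.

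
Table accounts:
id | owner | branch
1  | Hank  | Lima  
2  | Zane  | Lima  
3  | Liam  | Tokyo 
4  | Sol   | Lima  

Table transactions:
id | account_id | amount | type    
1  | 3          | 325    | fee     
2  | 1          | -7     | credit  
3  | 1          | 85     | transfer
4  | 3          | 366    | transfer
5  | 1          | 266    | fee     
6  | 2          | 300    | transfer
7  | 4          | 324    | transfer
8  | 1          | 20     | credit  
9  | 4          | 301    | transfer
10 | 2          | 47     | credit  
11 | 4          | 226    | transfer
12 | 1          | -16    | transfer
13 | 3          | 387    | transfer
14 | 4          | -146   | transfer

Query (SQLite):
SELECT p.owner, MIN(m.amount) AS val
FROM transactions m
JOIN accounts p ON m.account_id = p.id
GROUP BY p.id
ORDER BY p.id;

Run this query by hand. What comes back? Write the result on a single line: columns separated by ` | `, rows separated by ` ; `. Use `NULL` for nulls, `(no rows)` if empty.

Join each transactions row to its accounts via account_id.
Group joined rows by accounts.id; compute MIN(m.amount) per group.
  1: ids {2, 3, 5, 8, 12} → MIN(m.amount)=-16
  2: ids {6, 10} → MIN(m.amount)=47
  3: ids {1, 4, 13} → MIN(m.amount)=325
  4: ids {7, 9, 11, 14} → MIN(m.amount)=-146

Hank | -16 ; Zane | 47 ; Liam | 325 ; Sol | -146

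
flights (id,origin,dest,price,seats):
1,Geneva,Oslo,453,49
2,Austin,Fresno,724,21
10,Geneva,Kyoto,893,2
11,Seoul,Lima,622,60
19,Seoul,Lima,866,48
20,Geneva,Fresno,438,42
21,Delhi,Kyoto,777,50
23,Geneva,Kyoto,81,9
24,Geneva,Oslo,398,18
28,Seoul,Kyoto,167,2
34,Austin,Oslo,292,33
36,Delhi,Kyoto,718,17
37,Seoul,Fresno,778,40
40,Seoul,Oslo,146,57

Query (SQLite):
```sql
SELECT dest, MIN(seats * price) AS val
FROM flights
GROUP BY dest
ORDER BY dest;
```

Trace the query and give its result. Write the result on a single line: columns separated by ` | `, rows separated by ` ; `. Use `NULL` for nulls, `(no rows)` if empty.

Fresno | 15204 ; Kyoto | 334 ; Lima | 37320 ; Oslo | 7164

For each row compute seats * price.
Group by dest; take MIN of the expression per group.
  Fresno: ids {2, 20, 37} → MIN(seats * price)=15204
  Kyoto: ids {10, 21, 23, 28, 36} → MIN(seats * price)=334
  Lima: ids {11, 19} → MIN(seats * price)=37320
  Oslo: ids {1, 24, 34, 40} → MIN(seats * price)=7164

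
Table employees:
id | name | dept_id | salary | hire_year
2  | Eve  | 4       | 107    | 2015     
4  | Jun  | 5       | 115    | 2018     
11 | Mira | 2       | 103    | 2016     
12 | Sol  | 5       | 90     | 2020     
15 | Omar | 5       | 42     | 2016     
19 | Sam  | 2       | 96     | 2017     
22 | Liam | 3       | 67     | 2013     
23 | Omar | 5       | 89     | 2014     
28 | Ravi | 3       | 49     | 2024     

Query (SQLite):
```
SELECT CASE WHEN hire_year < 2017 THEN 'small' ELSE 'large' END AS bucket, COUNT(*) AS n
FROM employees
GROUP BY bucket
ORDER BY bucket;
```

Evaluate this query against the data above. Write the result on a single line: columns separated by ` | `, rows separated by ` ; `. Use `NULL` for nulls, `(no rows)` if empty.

large | 4 ; small | 5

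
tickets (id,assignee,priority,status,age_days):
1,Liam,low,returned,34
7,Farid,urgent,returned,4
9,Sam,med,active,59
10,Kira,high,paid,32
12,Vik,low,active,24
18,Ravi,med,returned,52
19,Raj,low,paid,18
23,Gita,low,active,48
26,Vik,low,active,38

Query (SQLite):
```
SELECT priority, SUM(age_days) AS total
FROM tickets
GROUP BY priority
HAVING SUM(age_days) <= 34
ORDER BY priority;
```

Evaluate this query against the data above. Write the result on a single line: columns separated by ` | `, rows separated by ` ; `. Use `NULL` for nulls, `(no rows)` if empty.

high | 32 ; urgent | 4

Partition tickets by priority; compute SUM(age_days) within each group.
HAVING: keep groups where SUM(age_days) <= 34.
  high: ids {10} → SUM(age_days)=32
  low: ids {1, 12, 19, 23, 26} → SUM(age_days)=162
  med: ids {9, 18} → SUM(age_days)=111
  urgent: ids {7} → SUM(age_days)=4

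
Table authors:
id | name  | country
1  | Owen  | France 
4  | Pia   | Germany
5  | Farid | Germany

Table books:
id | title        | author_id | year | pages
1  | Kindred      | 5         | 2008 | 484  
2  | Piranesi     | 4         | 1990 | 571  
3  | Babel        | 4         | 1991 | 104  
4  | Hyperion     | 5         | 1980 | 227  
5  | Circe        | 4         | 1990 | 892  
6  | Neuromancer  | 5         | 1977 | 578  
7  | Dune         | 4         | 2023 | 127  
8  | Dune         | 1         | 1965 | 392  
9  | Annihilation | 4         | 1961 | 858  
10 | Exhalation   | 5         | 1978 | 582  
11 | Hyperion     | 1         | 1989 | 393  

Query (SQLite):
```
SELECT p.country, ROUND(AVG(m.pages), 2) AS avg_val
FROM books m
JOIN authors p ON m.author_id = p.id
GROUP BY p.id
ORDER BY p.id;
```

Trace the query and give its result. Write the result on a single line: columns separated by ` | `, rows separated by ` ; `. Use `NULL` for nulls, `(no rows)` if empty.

Join each books row to its authors via author_id.
Group joined rows by authors.id; compute ROUND(AVG(m.pages), 2) per group.
  1: ids {8, 11} → ROUND(AVG(m.pages), 2)=392.5
  4: ids {2, 3, 5, 7, 9} → ROUND(AVG(m.pages), 2)=510.4
  5: ids {1, 4, 6, 10} → ROUND(AVG(m.pages), 2)=467.75

France | 392.5 ; Germany | 510.4 ; Germany | 467.75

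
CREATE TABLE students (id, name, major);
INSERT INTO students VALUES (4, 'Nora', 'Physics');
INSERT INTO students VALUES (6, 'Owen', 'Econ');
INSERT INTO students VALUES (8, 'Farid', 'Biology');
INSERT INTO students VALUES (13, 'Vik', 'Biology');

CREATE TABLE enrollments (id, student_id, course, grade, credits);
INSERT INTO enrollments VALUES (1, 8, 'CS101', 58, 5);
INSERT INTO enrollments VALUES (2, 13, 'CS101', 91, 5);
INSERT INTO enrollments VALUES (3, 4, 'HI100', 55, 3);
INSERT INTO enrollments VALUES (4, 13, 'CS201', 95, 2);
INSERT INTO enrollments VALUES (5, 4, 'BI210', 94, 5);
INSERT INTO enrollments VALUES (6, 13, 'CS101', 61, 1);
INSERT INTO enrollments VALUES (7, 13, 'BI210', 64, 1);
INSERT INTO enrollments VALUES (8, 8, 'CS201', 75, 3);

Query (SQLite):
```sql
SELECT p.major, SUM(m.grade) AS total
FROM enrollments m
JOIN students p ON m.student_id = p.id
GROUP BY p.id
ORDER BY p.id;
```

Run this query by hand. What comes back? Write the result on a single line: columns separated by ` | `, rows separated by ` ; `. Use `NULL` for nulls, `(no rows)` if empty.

Physics | 149 ; Biology | 133 ; Biology | 311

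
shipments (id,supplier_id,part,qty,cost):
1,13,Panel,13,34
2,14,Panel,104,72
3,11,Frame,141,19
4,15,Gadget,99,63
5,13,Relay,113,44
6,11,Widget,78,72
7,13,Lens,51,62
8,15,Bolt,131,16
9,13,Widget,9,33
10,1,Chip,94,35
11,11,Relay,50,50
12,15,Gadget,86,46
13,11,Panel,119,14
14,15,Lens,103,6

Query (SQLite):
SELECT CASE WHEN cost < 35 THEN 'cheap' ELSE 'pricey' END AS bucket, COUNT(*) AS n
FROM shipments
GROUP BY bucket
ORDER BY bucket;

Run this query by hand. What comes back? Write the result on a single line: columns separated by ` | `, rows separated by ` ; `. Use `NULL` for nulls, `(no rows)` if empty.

cheap | 6 ; pricey | 8

Bucket rows by cost < 35 → 'cheap' else 'pricey'; count each bucket.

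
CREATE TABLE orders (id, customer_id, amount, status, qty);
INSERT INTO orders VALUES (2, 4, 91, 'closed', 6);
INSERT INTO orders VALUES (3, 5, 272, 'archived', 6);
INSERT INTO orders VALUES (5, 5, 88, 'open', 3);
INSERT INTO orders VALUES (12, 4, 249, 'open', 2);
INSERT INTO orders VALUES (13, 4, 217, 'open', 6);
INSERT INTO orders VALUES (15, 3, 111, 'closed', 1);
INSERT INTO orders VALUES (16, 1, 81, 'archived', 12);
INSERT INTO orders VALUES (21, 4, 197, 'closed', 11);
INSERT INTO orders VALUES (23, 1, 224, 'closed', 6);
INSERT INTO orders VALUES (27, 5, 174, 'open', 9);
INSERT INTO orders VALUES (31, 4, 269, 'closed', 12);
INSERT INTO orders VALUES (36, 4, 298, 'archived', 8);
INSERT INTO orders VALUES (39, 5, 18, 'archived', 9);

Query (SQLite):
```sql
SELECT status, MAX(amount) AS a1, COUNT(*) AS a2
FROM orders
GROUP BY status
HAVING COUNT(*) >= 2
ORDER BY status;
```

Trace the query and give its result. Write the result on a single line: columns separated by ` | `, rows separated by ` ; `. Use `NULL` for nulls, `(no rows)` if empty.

Group orders by status.
Per group compute: MAX(amount), COUNT(*).
HAVING: drop groups with fewer than 2 rows.
  archived: ids {3, 16, 36, 39} → MAX(amount)=298, COUNT(*)=4
  closed: ids {2, 15, 21, 23, 31} → MAX(amount)=269, COUNT(*)=5
  open: ids {5, 12, 13, 27} → MAX(amount)=249, COUNT(*)=4

archived | 298 | 4 ; closed | 269 | 5 ; open | 249 | 4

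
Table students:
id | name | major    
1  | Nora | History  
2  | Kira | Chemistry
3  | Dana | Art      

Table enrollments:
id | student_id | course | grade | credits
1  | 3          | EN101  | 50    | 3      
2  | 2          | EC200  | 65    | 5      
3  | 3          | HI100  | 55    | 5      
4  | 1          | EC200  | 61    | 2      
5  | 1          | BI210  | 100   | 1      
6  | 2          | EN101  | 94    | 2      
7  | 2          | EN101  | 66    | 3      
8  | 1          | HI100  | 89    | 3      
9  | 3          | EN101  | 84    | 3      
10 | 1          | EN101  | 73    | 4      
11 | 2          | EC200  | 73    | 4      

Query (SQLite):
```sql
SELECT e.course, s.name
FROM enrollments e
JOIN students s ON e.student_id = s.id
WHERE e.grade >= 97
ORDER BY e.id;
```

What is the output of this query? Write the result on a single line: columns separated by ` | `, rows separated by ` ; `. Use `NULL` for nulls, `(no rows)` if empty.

BI210 | Nora

Each enrollments row matches the students row where student_id = students.id.
Then keep rows with e.grade >= 97.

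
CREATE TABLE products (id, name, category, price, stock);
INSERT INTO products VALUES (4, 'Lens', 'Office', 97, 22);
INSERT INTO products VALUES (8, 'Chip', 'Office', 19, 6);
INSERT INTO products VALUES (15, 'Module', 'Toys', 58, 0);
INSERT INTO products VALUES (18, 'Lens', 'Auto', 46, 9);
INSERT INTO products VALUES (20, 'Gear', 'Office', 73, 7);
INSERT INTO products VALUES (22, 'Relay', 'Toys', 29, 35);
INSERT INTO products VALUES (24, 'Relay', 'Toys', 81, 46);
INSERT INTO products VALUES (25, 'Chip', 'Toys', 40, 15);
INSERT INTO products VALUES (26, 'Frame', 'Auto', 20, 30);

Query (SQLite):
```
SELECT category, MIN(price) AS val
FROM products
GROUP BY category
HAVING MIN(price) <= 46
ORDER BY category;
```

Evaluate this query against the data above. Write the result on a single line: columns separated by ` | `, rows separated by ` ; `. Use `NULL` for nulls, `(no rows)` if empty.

Auto | 20 ; Office | 19 ; Toys | 29

Partition products by category; compute MIN(price) within each group.
HAVING: keep groups where MIN(price) <= 46.
  Auto: ids {18, 26} → MIN(price)=20
  Office: ids {4, 8, 20} → MIN(price)=19
  Toys: ids {15, 22, 24, 25} → MIN(price)=29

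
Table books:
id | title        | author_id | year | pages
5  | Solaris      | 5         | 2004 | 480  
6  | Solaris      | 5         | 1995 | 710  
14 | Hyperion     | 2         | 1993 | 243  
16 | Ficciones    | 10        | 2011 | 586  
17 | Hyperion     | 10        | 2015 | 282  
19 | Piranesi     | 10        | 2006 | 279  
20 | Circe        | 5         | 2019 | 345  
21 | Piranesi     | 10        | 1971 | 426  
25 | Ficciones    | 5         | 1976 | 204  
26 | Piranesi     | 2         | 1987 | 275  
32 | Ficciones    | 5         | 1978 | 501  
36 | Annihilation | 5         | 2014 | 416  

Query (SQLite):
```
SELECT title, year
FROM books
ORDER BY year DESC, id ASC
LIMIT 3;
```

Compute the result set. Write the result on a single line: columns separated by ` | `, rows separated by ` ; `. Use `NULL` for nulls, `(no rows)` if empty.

Sort by year desc, tiebreak id asc: (2019, id=20), (2015, id=17), (2014, id=36), (2011, id=16), (2006, id=19), (2004, id=5) …. Take first 3.

Circe | 2019 ; Hyperion | 2015 ; Annihilation | 2014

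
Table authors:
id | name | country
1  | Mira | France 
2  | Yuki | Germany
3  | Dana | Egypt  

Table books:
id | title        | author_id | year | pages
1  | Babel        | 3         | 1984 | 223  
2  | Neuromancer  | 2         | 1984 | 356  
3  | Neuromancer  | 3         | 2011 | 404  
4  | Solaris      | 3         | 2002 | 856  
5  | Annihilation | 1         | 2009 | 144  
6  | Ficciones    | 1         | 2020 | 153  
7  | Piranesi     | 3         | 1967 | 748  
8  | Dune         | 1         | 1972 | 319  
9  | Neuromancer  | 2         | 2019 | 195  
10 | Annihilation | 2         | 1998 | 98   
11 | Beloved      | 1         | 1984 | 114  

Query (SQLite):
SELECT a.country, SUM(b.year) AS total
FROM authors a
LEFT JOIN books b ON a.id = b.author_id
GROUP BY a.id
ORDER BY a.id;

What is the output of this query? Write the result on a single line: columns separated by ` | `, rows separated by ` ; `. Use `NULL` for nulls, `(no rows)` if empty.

France | 7985 ; Germany | 6001 ; Egypt | 7964

LEFT JOIN keeps every authors row; unmatched ones get NULL for books columns.
Group by authors.id and compute SUM(b.year). SUM over an all-NULL group is NULL.
  1: ids {5, 6, 8, 11} → SUM(b.year)=7985
  2: ids {2, 9, 10} → SUM(b.year)=6001
  3: ids {1, 3, 4, 7} → SUM(b.year)=7964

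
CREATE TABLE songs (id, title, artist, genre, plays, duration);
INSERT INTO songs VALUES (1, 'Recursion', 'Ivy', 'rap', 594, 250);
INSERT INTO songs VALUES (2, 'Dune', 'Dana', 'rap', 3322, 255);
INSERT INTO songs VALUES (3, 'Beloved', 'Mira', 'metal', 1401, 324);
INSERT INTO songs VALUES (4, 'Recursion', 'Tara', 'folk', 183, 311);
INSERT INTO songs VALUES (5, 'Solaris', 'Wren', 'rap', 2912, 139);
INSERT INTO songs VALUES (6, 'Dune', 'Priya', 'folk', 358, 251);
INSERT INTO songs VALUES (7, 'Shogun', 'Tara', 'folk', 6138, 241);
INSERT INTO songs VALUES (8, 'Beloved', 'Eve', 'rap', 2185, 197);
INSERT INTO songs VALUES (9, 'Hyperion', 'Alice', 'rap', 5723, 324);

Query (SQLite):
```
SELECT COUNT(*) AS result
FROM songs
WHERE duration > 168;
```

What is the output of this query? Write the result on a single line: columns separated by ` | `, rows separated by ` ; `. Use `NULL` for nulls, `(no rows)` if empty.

Rows where duration > 168 → duration values: [250, 255, 324, 311, 251, 241, 197, 324].
COUNT(*) counts rows → 8.

8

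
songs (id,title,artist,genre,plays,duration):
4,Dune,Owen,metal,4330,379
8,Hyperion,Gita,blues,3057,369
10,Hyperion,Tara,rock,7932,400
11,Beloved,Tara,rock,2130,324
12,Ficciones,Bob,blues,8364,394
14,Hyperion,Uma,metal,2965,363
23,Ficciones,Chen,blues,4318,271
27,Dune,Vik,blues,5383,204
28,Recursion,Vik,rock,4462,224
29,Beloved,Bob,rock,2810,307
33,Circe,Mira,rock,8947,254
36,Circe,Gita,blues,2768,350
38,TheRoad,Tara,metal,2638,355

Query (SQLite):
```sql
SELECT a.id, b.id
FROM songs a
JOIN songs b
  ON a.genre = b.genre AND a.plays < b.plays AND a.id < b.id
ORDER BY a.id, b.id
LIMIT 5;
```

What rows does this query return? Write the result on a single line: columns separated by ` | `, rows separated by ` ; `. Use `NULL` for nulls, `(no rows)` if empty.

Pairs (a,b) with same genre, a.plays < b.plays, a.id < b.id.
genre groups: blues:{8,12,23,27,36} metal:{4,14,38} rock:{10,11,28,29,33}
Ordered by (a.id, b.id); first 5.

8 | 12 ; 8 | 23 ; 8 | 27 ; 10 | 33 ; 11 | 28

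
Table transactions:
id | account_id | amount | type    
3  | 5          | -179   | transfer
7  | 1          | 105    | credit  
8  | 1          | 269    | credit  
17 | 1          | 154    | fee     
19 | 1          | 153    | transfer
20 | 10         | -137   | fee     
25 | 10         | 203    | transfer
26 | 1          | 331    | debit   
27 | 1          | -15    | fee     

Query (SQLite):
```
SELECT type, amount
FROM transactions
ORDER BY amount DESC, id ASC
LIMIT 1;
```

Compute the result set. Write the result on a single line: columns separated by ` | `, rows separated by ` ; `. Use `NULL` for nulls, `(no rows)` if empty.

debit | 331

Sort by amount desc, tiebreak id asc: (331, id=26), (269, id=8), (203, id=25), (154, id=17) …. Take first 1.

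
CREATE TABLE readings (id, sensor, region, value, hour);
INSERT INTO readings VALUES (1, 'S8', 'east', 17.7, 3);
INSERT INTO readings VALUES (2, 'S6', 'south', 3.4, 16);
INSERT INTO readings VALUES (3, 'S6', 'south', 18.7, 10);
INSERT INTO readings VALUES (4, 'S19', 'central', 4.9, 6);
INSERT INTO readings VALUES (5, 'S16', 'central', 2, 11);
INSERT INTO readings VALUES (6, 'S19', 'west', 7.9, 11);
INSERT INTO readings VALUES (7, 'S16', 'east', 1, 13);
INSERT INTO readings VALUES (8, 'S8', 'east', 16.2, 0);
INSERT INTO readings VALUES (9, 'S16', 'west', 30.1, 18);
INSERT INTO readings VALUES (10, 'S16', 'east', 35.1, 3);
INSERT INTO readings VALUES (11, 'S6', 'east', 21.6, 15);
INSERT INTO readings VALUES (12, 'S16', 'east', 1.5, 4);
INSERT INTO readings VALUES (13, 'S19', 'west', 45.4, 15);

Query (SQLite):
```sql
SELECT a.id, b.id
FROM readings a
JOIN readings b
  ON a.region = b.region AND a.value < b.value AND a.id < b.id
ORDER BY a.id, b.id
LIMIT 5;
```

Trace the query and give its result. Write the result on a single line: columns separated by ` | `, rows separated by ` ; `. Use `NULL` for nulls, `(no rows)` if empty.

Pairs (a,b) with same region, a.value < b.value, a.id < b.id.
region groups: central:{4,5} east:{1,7,8,10,11,12} south:{2,3} west:{6,9,13}
Ordered by (a.id, b.id); first 5.

1 | 10 ; 1 | 11 ; 2 | 3 ; 6 | 9 ; 6 | 13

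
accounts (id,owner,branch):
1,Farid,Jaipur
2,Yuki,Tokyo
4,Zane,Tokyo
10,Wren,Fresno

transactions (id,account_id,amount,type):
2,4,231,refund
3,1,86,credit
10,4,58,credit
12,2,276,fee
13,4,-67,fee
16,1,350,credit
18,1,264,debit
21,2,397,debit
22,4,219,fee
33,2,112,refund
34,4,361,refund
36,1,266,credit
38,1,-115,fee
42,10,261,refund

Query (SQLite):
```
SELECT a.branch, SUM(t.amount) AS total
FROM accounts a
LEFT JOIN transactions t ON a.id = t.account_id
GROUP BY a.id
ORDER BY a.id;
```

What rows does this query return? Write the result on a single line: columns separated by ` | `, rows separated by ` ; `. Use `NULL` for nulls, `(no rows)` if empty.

LEFT JOIN keeps every accounts row; unmatched ones get NULL for transactions columns.
Group by accounts.id and compute SUM(t.amount). SUM over an all-NULL group is NULL.
  1: ids {3, 16, 18, 36, 38} → SUM(t.amount)=851
  2: ids {12, 21, 33} → SUM(t.amount)=785
  4: ids {2, 10, 13, 22, 34} → SUM(t.amount)=802
  10: ids {42} → SUM(t.amount)=261

Jaipur | 851 ; Tokyo | 785 ; Tokyo | 802 ; Fresno | 261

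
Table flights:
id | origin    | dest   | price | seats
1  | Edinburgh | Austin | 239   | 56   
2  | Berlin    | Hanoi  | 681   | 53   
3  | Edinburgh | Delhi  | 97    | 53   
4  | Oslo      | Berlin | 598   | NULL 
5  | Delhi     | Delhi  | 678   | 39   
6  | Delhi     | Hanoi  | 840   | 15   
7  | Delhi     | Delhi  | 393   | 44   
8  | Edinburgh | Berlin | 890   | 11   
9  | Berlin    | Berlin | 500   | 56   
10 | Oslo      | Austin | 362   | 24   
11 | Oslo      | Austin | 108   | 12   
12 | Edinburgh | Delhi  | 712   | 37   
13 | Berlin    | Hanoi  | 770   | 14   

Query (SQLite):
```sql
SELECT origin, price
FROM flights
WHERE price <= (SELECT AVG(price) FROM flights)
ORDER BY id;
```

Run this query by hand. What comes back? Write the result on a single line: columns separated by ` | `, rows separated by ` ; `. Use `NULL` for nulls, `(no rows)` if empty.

Scalar subquery: AVG(price) over all flights rows = 528.307692 (≈; comparison uses full precision).
Keep rows where price <= that value.

Edinburgh | 239 ; Edinburgh | 97 ; Delhi | 393 ; Berlin | 500 ; Oslo | 362 ; Oslo | 108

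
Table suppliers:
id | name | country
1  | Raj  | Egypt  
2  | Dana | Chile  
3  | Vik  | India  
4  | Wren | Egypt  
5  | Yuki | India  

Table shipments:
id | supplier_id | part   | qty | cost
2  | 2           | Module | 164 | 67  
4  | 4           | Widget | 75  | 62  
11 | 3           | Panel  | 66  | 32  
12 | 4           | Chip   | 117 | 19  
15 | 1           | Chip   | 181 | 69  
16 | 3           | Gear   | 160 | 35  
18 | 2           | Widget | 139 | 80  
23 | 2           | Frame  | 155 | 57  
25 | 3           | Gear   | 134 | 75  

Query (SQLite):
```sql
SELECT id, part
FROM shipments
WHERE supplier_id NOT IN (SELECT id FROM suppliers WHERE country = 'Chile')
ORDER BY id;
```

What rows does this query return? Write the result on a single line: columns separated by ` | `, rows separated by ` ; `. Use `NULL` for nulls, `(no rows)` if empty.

4 | Widget ; 11 | Panel ; 12 | Chip ; 15 | Chip ; 16 | Gear ; 25 | Gear

Inner query: suppliers.id where country = 'Chile'.
Outer: keep shipments rows whose supplier_id is not in that set.
Inner query → {2}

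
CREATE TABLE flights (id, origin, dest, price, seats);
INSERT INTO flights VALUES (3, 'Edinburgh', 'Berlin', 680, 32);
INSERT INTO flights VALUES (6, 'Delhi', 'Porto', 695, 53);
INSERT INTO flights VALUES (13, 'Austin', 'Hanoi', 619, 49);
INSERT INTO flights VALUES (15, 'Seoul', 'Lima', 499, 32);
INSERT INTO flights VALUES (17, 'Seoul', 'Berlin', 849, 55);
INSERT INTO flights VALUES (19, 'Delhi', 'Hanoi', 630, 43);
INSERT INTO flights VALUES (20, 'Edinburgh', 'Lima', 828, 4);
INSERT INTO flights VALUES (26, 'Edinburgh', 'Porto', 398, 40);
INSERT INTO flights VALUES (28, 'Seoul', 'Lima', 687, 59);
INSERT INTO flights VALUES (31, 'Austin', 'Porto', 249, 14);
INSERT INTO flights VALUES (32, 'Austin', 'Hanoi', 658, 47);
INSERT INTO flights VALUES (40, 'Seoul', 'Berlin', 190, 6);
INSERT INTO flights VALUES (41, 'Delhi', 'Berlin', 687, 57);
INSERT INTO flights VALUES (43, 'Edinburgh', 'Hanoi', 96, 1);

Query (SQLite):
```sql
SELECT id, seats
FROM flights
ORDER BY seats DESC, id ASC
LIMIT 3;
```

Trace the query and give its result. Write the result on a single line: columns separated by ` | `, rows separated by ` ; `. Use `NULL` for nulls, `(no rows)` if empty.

Sort by seats desc, tiebreak id asc: (59, id=28), (57, id=41), (55, id=17), (53, id=6), (49, id=13), (47, id=32) …. Take first 3.

28 | 59 ; 41 | 57 ; 17 | 55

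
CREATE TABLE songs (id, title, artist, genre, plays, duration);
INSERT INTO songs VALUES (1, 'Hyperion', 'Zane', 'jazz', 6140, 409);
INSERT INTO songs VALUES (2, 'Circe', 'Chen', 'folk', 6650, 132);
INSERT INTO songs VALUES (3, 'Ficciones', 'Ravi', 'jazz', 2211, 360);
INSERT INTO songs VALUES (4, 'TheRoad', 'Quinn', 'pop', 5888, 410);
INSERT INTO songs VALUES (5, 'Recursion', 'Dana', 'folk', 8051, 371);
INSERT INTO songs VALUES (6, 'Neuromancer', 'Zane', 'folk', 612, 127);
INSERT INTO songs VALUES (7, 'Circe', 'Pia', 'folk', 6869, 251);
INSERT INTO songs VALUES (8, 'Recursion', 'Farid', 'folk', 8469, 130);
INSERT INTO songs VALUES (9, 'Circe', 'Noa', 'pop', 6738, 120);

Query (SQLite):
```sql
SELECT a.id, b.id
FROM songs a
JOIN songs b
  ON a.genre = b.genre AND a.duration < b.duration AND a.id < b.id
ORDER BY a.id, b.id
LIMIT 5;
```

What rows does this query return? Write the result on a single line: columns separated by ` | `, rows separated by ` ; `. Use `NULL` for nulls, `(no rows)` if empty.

2 | 5 ; 2 | 7 ; 6 | 7 ; 6 | 8

Pairs (a,b) with same genre, a.duration < b.duration, a.id < b.id.
genre groups: folk:{2,5,6,7,8} jazz:{1,3} pop:{4,9}
Ordered by (a.id, b.id); first 5.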